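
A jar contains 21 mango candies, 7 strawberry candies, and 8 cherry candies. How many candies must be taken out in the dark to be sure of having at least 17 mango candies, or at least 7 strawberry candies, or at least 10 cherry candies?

The worst case stops just short of every target: 16 mango, 6 strawberry, all 8 cherry — 16 + 6 + 8 = 30 candies.
One more candy must push some flavor to its target, so 30 + 1 = 31.

31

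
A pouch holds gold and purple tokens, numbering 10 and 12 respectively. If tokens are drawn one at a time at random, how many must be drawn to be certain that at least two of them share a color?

Treat the 2 colors as pigeonholes.
The worst case takes 1 token of each color without reaching 2 of any: 2 × 1 = 2.
The next token must bring some color to 2, so 2 + 1 = 3.

3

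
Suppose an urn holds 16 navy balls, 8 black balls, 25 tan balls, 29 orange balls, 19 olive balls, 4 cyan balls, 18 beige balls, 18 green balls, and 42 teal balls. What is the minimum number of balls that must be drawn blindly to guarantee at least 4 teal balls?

The worst case draws every non-teal ball first: 16 + 8 + 25 + 29 + 19 + 4 + 18 + 18 = 137.
The next 4 draws are then forced to be teal, giving 137 + 4 = 141.

141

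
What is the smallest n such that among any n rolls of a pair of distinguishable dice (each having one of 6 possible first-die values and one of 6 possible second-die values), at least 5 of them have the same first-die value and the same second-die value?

There are 6 × 6 = 36 (first-die value, second-die value) combinations acting as pigeonholes.
With 36 × 4 = 144 rolls of a pair of distinguishable dice we could place exactly 4 in each, with no (first-die value, second-die value) pair reaching 5.
One more forces some (first-die value, second-die value) pair to hold 5, so 144 + 1 = 145.

145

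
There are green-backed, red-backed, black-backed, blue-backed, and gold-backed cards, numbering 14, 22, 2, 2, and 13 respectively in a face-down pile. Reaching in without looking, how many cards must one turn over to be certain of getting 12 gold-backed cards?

The worst case draws every non-gold-backed card first: 14 + 22 + 2 + 2 = 40.
The next 12 draws are then forced to be gold-backed, giving 40 + 12 = 52.

52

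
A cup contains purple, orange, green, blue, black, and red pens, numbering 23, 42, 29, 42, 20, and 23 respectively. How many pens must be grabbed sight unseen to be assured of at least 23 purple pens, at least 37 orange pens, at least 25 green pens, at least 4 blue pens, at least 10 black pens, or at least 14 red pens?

108

The worst case stops just short of every target: 22 purple, 36 orange, 24 green, 3 blue, 9 black, 13 red — 22 + 36 + 24 + 3 + 9 + 13 = 107 pens.
One more pen must push some ink color to its target, so 107 + 1 = 108.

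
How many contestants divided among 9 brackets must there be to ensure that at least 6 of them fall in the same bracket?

There are 9 brackets acting as pigeonholes.
With 9 × 5 = 45 contestants we could place exactly 5 in each, with no class reaching 6.
One more forces some class to hold 6, so 45 + 1 = 46.

46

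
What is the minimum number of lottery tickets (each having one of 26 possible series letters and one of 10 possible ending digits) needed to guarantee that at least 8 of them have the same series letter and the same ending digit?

1821

There are 26 × 10 = 260 (series letter, ending digit) combinations acting as pigeonholes.
With 260 × 7 = 1820 lottery tickets we could place exactly 7 in each, with no (series letter, ending digit) pair reaching 8.
One more forces some (series letter, ending digit) pair to hold 8, so 1820 + 1 = 1821.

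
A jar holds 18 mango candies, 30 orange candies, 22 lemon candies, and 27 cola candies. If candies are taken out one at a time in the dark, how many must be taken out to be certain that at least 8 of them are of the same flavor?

29

The worst case takes 7 candies of each flavor without reaching 8 of any: 4 × 7 = 28.
The next candy must bring some flavor to 8, so 28 + 1 = 29.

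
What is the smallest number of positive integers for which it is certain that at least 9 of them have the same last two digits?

There are 100 possible two-digit endings acting as pigeonholes.
With 100 × 8 = 800 positive integers we could place exactly 8 in each, with no class reaching 9.
One more forces some class to hold 9, so 800 + 1 = 801.

801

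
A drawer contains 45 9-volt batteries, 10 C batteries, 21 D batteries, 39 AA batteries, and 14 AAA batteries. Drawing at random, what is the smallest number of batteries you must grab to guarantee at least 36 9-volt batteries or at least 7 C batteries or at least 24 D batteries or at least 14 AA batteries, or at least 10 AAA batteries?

85

Each of the 5 types has its own threshold; avoid all of them simultaneously.
The worst case stops just short of every target: 35 9-volt, 6 C, all 21 D, 13 AA, 9 AAA — 35 + 6 + 21 + 13 + 9 = 84 batteries.
One more battery must push some type to its target, so 84 + 1 = 85.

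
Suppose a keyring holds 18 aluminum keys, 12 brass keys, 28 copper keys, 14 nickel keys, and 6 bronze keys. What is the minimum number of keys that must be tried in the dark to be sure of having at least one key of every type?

73

The hardest type to obtain is bronze: we could draw every other key first — 78 − 6 = 72 keys — without a single bronze one.
The next draw must be bronze, so 72 + 1 = 73.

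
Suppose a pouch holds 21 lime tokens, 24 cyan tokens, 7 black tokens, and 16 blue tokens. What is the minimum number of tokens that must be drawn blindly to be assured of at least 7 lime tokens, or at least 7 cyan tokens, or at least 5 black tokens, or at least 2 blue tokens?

The worst case stops just short of every target: 6 lime, 6 cyan, 4 black, 1 blue — 6 + 6 + 4 + 1 = 17 tokens.
One more token must push some color to its target, so 17 + 1 = 18.

18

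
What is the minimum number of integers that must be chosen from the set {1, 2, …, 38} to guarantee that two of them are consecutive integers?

Partition {1, …, 38} into 19 pairs: {1,2}, {3,4}, …, {37,38}.
Choosing 19 integers — say the 19 even numbers 2, 4, …, 38 — takes one from each pair and avoids the property.
Choosing 20 forces two into the same pair by pigeonhole, and those are consecutive. So 20.

20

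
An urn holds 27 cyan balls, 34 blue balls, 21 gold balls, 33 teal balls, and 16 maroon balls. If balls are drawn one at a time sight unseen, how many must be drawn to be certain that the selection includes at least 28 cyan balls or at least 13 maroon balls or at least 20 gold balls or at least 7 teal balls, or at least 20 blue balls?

84

The worst case stops just short of every target: 27 cyan, 19 blue, 19 gold, 6 teal, 12 maroon — 27 + 19 + 19 + 6 + 12 = 83 balls.
One more ball must push some color to its target, so 83 + 1 = 84.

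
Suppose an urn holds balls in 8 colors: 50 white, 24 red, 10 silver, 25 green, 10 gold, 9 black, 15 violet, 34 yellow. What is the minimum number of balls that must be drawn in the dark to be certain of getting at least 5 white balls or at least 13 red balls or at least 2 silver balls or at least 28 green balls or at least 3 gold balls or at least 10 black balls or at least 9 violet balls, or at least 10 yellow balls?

The worst case stops just short of every target: 4 white, 12 red, 1 silver, all 25 green, 2 gold, 9 black, 8 violet, 9 yellow — 4 + 12 + 1 + 25 + 2 + 9 + 8 + 9 = 70 balls.
One more ball must push some color to its target, so 70 + 1 = 71.

71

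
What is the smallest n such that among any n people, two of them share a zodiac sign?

13

There are 12 zodiac signs acting as pigeonholes.
With 12 people we could place one in each, avoiding any repeat.
One more forces some class to hold 2, so 12 + 1 = 13.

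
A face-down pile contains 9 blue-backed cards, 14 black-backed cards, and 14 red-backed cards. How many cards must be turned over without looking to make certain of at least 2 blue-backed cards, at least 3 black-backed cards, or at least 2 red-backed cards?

The worst case stops just short of every target: 1 blue-backed, 2 black-backed, 1 red-backed — 1 + 2 + 1 = 4 cards.
One more card must push some back color to its target, so 4 + 1 = 5.

5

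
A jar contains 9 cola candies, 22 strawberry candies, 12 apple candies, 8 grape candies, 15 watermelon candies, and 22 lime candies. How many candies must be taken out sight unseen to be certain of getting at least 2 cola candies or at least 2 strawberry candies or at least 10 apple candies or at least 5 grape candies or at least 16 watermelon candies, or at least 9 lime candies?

39

Each of the 6 flavors has its own threshold; avoid all of them simultaneously.
The worst case stops just short of every target: 1 cola, 1 strawberry, 9 apple, 4 grape, 15 watermelon, 8 lime — 1 + 1 + 9 + 4 + 15 + 8 = 38 candies.
One more candy must push some flavor to its target, so 38 + 1 = 39.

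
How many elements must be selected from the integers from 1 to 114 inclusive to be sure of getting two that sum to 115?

58

Partition {1, …, 114} into 57 pairs: {1,114}, {2,113}, …, {57,58}.
Choosing 57 integers — say the integers 1 through 57 — takes one from each pair and avoids the property.
Choosing 58 forces two into the same pair by pigeonhole, and those sum to 115. So 58.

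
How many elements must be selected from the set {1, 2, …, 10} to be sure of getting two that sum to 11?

Partition {1, …, 10} into 5 pairs: {1,10}, {2,9}, …, {5,6}.
Choosing 5 integers — say the integers 1 through 5 — takes one from each pair and avoids the property.
Choosing 6 forces two into the same pair by pigeonhole, and those sum to 11. So 6.

6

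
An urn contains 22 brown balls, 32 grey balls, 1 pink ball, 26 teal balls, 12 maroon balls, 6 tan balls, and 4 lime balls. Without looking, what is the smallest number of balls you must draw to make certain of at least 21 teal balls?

The worst case draws every non-teal ball first: 22 + 32 + 1 + 12 + 6 + 4 = 77.
The next 21 draws are then forced to be teal, giving 77 + 21 = 98.

98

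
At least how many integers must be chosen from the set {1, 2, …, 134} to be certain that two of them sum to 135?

Partition {1, …, 134} into 67 pairs: {1,134}, {2,133}, …, {67,68}.
Choosing 67 integers — say the integers 1 through 67 — takes one from each pair and avoids the property.
Choosing 68 forces two into the same pair by pigeonhole, and those sum to 135. So 68.

68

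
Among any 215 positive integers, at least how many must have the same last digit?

22

If each of the 10 possible last digits held at most 21, the total would be at most 10 × 21 = 210 < 215, a contradiction.
So at least one holds ⌈215/10⌉ = 22.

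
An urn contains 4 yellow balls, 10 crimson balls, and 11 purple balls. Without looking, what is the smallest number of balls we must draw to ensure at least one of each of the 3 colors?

22

The hardest color to obtain is yellow: we could draw every other ball first — 25 − 4 = 21 balls — without a single yellow one.
The next draw must be yellow, so 21 + 1 = 22.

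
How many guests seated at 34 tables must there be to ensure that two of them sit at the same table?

There are 34 tables acting as pigeonholes.
With 34 guests we could place one in each, avoiding any repeat.
One more forces some class to hold 2, so 34 + 1 = 35.

35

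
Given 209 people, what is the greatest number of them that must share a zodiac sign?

There are 12 zodiac signs, which serve as the pigeonholes.
If each of the 12 zodiac signs held at most 17, the total would be at most 12 × 17 = 204 < 209, a contradiction.
So at least one holds ⌈209/12⌉ = 18.

18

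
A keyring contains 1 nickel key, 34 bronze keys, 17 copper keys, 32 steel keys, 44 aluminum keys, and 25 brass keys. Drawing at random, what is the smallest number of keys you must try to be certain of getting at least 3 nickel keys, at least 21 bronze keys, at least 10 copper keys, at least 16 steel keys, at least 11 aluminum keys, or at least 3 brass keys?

Each of the 6 types has its own threshold; avoid all of them simultaneously.
The worst case stops just short of every target: all 1 nickel, 20 bronze, 9 copper, 15 steel, 10 aluminum, 2 brass — 1 + 20 + 9 + 15 + 10 + 2 = 57 keys.
One more key must push some type to its target, so 57 + 1 = 58.

58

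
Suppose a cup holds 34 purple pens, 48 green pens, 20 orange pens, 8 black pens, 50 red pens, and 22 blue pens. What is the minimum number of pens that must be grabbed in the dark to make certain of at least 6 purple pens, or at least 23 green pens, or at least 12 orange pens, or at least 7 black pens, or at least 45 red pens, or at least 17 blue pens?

The worst case stops just short of every target: 5 purple, 22 green, 11 orange, 6 black, 44 red, 16 blue — 5 + 22 + 11 + 6 + 44 + 16 = 104 pens.
One more pen must push some ink color to its target, so 104 + 1 = 105.

105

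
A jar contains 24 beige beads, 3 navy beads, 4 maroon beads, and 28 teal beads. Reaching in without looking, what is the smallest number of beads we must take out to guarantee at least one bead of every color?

57

The hardest color to obtain is navy: we could draw every other bead first — 59 − 3 = 56 beads — without a single navy one.
The next draw must be navy, so 56 + 1 = 57.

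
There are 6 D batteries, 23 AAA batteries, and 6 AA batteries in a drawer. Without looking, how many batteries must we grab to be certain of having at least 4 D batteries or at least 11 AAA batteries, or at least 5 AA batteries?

18

The worst case stops just short of every target: 3 D, 10 AAA, 4 AA — 3 + 10 + 4 = 17 batteries.
One more battery must push some type to its target, so 17 + 1 = 18.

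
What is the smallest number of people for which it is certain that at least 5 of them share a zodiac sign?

There are 12 zodiac signs acting as pigeonholes.
With 12 × 4 = 48 people we could place exactly 4 in each, with no class reaching 5.
One more forces some class to hold 5, so 48 + 1 = 49.

49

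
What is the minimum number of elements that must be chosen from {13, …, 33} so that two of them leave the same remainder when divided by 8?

9

Group the integers by remainder mod 8; there are 8 residue classes, each nonempty in this range.
Choosing one from each class (8 integers) avoids any shared remainder.
One more choice must repeat a class, so two differ by a multiple of 8. Hence 8 + 1 = 9.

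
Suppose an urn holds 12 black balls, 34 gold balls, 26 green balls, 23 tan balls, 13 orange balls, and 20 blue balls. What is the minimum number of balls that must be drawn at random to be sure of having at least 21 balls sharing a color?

In the worst case we take at most 20 of each color, but all 12 black and all 13 orange (fewer than 20), giving 12 + 20 + 20 + 20 + 13 + 20 = 105.
One more ball then forces some color to 21, so 105 + 1 = 106.

106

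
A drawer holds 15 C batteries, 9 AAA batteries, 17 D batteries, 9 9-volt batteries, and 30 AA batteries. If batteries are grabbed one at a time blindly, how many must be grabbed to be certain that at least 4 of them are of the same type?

Treat the 5 types as pigeonholes.
The worst case takes 3 batteries of each type without reaching 4 of any: 5 × 3 = 15.
The next battery must bring some type to 4, so 15 + 1 = 16.

16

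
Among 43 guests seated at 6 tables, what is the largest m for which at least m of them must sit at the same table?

8

The 43 guests fall into 6 tables.
If each of the 6 tables held at most 7, the total would be at most 6 × 7 = 42 < 43, a contradiction.
So at least one holds ⌈43/6⌉ = 8.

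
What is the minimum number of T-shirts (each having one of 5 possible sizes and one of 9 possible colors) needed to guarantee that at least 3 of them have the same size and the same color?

There are 5 × 9 = 45 (size, color) combinations acting as pigeonholes.
With 45 × 2 = 90 T-shirts we could place exactly 2 in each, with no (size, color) pair reaching 3.
One more forces some (size, color) pair to hold 3, so 90 + 1 = 91.

91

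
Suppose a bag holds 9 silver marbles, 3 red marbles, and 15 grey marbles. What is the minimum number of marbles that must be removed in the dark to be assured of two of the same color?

The worst case takes 1 marble of each color without reaching 2 of any: 3 × 1 = 3.
The next marble must bring some color to 2, so 3 + 1 = 4.

4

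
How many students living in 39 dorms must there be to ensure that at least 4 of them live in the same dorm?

118

There are 39 dorms acting as pigeonholes.
With 39 × 3 = 117 students we could place exactly 3 in each, with no class reaching 4.
One more forces some class to hold 4, so 117 + 1 = 118.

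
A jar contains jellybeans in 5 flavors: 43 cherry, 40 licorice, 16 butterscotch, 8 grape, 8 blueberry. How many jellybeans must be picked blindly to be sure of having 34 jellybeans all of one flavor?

99

In the worst case we take at most 33 of each flavor, but all 16 butterscotch, all 8 grape, and all 8 blueberry (fewer than 33), giving 33 + 33 + 16 + 8 + 8 = 98.
One more jellybean then forces some flavor to 34, so 98 + 1 = 99.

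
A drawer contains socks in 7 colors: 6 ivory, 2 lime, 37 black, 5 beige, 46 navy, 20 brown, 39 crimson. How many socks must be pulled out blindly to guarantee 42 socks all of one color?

151

In the worst case we take at most 41 of each color, but all 6 ivory, all 2 lime, all 37 black, all 5 beige, all 20 brown, and all 39 crimson (fewer than 41), giving 6 + 2 + 37 + 5 + 41 + 20 + 39 = 150.
One more sock then forces some color to 42, so 150 + 1 = 151.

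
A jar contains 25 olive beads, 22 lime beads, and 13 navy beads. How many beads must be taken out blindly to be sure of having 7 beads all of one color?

19

Treat the 3 colors as pigeonholes.
The worst case takes 6 beads of each color without reaching 7 of any: 3 × 6 = 18.
The next bead must bring some color to 7, so 18 + 1 = 19.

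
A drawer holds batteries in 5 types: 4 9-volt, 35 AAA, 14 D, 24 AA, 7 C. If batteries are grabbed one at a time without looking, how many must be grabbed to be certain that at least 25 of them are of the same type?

Treat the 5 types as pigeonholes.
In the worst case we take at most 24 of each type, but all 4 9-volt, all 14 D, and all 7 C (fewer than 24), giving 4 + 24 + 14 + 24 + 7 = 73.
One more battery then forces some type to 25, so 73 + 1 = 74.

74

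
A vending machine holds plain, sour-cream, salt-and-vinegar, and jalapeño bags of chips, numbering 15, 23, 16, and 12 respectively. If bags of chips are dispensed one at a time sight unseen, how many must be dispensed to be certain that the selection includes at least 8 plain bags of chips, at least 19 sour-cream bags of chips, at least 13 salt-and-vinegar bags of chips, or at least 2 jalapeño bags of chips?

39

The worst case stops just short of every target: 7 plain, 18 sour-cream, 12 salt-and-vinegar, 1 jalapeño — 7 + 18 + 12 + 1 = 38 bags of chips.
One more bag of chips must push some flavor to its target, so 38 + 1 = 39.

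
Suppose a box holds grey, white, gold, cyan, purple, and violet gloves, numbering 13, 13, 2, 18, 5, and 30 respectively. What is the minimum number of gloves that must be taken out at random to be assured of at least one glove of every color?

80

The hardest color to obtain is gold: we could draw every other glove first — 81 − 2 = 79 gloves — without a single gold one.
The next draw must be gold, so 79 + 1 = 80.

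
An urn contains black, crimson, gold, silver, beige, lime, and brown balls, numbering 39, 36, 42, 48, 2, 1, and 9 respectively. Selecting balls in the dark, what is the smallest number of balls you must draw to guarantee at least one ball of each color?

The hardest color to obtain is lime: we could draw every other ball first — 177 − 1 = 176 balls — without a single lime one.
The next draw must be lime, so 176 + 1 = 177.

177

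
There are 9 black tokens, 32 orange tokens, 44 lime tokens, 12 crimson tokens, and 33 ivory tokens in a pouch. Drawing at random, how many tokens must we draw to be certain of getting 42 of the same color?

In the worst case we take at most 41 of each color, but all 9 black, all 32 orange, all 12 crimson, and all 33 ivory (fewer than 41), giving 9 + 32 + 41 + 12 + 33 = 127.
One more token then forces some color to 42, so 127 + 1 = 128.

128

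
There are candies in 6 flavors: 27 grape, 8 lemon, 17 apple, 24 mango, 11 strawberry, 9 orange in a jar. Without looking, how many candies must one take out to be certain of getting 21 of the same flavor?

86

In the worst case we take at most 20 of each flavor, but all 8 lemon, all 17 apple, all 11 strawberry, and all 9 orange (fewer than 20), giving 20 + 8 + 17 + 20 + 11 + 9 = 85.
One more candy then forces some flavor to 21, so 85 + 1 = 86.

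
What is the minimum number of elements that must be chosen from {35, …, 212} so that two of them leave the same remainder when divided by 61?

62

Group the integers by remainder mod 61; there are 61 residue classes, each nonempty in this range.
Choosing one from each class (61 integers) avoids any shared remainder.
One more choice must repeat a class, so two differ by a multiple of 61. Hence 61 + 1 = 62.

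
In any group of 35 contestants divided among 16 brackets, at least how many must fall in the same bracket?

The 35 contestants fall into 16 brackets.
If each of the 16 brackets held at most 2, the total would be at most 16 × 2 = 32 < 35, a contradiction.
So at least one holds ⌈35/16⌉ = 3.

3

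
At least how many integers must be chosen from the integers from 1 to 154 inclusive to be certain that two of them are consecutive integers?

78

Partition {1, …, 154} into 77 pairs: {1,2}, {3,4}, …, {153,154}.
Choosing 77 integers — say the 77 even numbers 2, 4, …, 154 — takes one from each pair and avoids the property.
Choosing 78 forces two into the same pair by pigeonhole, and those are consecutive. So 78.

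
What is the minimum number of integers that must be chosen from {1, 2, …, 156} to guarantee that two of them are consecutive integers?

79

Partition {1, …, 156} into 78 pairs: {1,2}, {3,4}, …, {155,156}.
Choosing 78 integers — say the 78 even numbers 2, 4, …, 156 — takes one from each pair and avoids the property.
Choosing 79 forces two into the same pair by pigeonhole, and those are consecutive. So 79.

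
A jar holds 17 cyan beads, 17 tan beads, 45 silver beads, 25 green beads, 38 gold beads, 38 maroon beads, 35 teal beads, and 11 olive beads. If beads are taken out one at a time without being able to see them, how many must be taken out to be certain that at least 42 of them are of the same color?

In the worst case we take at most 41 of each color, but all 17 cyan, all 17 tan, all 25 green, all 38 gold, all 38 maroon, all 35 teal, and all 11 olive (fewer than 41), giving 17 + 17 + 41 + 25 + 38 + 38 + 35 + 11 = 222.
One more bead then forces some color to 42, so 222 + 1 = 223.

223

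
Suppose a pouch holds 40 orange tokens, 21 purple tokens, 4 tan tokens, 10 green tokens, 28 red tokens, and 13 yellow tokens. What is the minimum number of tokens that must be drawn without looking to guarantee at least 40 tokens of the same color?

116

In the worst case we take at most 39 of each color, but all 21 purple, all 4 tan, all 10 green, all 28 red, and all 13 yellow (fewer than 39), giving 39 + 21 + 4 + 10 + 28 + 13 = 115.
One more token then forces some color to 40, so 115 + 1 = 116.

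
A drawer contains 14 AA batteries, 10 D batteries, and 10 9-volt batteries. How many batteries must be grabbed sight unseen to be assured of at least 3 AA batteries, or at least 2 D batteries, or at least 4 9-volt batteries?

7

Each of the 3 types has its own threshold; avoid all of them simultaneously.
The worst case stops just short of every target: 2 AA, 1 D, 3 9-volt — 2 + 1 + 3 = 6 batteries.
One more battery must push some type to its target, so 6 + 1 = 7.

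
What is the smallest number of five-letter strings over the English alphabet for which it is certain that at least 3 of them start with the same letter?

There are 26 possible first letters acting as pigeonholes.
With 26 × 2 = 52 five-letter strings over the English alphabet we could place exactly 2 in each, with no class reaching 3.
One more forces some class to hold 3, so 52 + 1 = 53.

53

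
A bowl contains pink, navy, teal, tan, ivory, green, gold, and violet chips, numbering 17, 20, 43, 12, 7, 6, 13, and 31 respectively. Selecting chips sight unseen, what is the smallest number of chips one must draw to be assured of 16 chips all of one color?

99

Treat the 8 colors as pigeonholes.
In the worst case we take at most 15 of each color, but all 12 tan, all 7 ivory, all 6 green, and all 13 gold (fewer than 15), giving 15 + 15 + 15 + 12 + 7 + 6 + 13 + 15 = 98.
One more chip then forces some color to 16, so 98 + 1 = 99.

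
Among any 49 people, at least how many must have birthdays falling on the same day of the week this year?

7

There are 7 days of the week, which serve as the pigeonholes.
If each of the 7 days of the week held at most 6, the total would be at most 7 × 6 = 42 < 49, a contradiction.
So at least one holds ⌈49/7⌉ = 7.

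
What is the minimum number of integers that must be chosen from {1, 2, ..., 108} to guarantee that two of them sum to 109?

55

Partition {1, …, 108} into 54 pairs: {1,108}, {2,107}, …, {54,55}.
Choosing 54 integers — say the integers 1 through 54 — takes one from each pair and avoids the property.
Choosing 55 forces two into the same pair by pigeonhole, and those sum to 109. So 55.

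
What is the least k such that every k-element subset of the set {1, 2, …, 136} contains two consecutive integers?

69

Partition {1, …, 136} into 68 pairs: {1,2}, {3,4}, …, {135,136}.
Choosing 68 integers — say the 68 even numbers 2, 4, …, 136 — takes one from each pair and avoids the property.
Choosing 69 forces two into the same pair by pigeonhole, and those are consecutive. So 69.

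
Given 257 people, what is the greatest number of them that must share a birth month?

22

If each of the 12 months of the year held at most 21, the total would be at most 12 × 21 = 252 < 257, a contradiction.
So at least one holds ⌈257/12⌉ = 22.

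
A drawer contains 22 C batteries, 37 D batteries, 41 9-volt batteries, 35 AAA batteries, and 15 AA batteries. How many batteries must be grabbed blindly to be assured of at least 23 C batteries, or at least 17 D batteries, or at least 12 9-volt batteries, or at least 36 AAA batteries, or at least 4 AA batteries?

88

The worst case stops just short of every target: 22 C, 16 D, 11 9-volt, 35 AAA, 3 AA — 22 + 16 + 11 + 35 + 3 = 87 batteries.
One more battery must push some type to its target, so 87 + 1 = 88.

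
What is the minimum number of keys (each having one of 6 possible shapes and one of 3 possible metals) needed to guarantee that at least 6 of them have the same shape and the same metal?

There are 6 × 3 = 18 (shape, metal) combinations acting as pigeonholes.
With 18 × 5 = 90 keys we could place exactly 5 in each, with no (shape, metal) pair reaching 6.
One more forces some (shape, metal) pair to hold 6, so 90 + 1 = 91.

91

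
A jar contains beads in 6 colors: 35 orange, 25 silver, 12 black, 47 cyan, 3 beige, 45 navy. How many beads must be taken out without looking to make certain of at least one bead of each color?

165

The hardest color to obtain is beige: we could draw every other bead first — 167 − 3 = 164 beads — without a single beige one.
The next draw must be beige, so 164 + 1 = 165.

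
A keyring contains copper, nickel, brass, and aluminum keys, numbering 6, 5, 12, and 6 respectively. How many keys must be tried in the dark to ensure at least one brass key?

18

To avoid brass keys as long as possible, exhaust the other 3 types first.
The worst case draws every non-brass key first: 6 + 5 + 6 = 17.
The next draw is then forced to be brass, giving 17 + 1 = 18.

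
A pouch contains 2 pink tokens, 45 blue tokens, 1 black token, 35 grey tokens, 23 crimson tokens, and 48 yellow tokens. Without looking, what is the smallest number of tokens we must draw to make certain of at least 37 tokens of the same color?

134

Treat the 6 colors as pigeonholes.
In the worst case we take at most 36 of each color, but all 2 pink, all 1 black, all 35 grey, and all 23 crimson (fewer than 36), giving 2 + 36 + 1 + 35 + 23 + 36 = 133.
One more token then forces some color to 37, so 133 + 1 = 134.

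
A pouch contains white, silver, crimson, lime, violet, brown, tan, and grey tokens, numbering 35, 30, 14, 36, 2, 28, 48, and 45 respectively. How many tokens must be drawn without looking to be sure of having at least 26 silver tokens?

To avoid silver tokens as long as possible, exhaust the other 7 colors first.
The worst case draws every non-silver token first: 35 + 14 + 36 + 2 + 28 + 48 + 45 = 208.
The next 26 draws are then forced to be silver, giving 208 + 26 = 234.

234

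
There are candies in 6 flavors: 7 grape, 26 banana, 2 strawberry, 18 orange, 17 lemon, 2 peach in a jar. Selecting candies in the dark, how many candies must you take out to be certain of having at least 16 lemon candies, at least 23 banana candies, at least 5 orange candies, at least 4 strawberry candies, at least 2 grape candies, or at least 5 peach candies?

47

The worst case stops just short of every target: 1 grape, 22 banana, all 2 strawberry, 4 orange, 15 lemon, all 2 peach — 1 + 22 + 2 + 4 + 15 + 2 = 46 candies.
One more candy must push some flavor to its target, so 46 + 1 = 47.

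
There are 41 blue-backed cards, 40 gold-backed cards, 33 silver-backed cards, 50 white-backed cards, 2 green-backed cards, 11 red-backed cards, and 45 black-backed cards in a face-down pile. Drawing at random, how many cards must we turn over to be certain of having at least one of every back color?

221

The hardest back color to obtain is green-backed: we could draw every other card first — 222 − 2 = 220 cards — without a single green-backed one.
The next draw must be green-backed, so 220 + 1 = 221.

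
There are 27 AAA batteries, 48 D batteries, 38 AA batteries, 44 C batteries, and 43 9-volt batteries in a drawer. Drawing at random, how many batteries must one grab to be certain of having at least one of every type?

174

The hardest type to obtain is AAA: we could draw every other battery first — 200 − 27 = 173 batteries — without a single AAA one.
The next draw must be AAA, so 173 + 1 = 174.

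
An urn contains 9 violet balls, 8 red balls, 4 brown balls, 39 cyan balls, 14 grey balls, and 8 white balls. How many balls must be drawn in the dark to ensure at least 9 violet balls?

82

To avoid violet balls as long as possible, exhaust the other 5 colors first.
The worst case draws every non-violet ball first: 8 + 4 + 39 + 14 + 8 = 73.
The next 9 draws are then forced to be violet, giving 73 + 9 = 82.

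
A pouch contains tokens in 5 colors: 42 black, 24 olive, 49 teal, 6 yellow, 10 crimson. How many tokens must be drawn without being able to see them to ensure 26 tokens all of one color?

Treat the 5 colors as pigeonholes.
In the worst case we take at most 25 of each color, but all 24 olive, all 6 yellow, and all 10 crimson (fewer than 25), giving 25 + 24 + 25 + 6 + 10 = 90.
One more token then forces some color to 26, so 90 + 1 = 91.

91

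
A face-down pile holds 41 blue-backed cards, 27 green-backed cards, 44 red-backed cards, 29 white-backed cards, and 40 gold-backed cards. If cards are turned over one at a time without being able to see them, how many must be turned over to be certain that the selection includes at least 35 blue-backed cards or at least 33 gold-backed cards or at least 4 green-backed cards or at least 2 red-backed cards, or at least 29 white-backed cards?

Each of the 5 back colors has its own threshold; avoid all of them simultaneously.
The worst case stops just short of every target: 34 blue-backed, 3 green-backed, 1 red-backed, 28 white-backed, 32 gold-backed — 34 + 3 + 1 + 28 + 32 = 98 cards.
One more card must push some back color to its target, so 98 + 1 = 99.

99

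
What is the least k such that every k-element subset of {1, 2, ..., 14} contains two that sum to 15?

8

Partition {1, …, 14} into 7 pairs: {1,14}, {2,13}, …, {7,8}.
Choosing 7 integers — say the integers 1 through 7 — takes one from each pair and avoids the property.
Choosing 8 forces two into the same pair by pigeonhole, and those sum to 15. So 8.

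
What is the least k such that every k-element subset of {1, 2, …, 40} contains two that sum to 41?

Partition {1, …, 40} into 20 pairs: {1,40}, {2,39}, …, {20,21}.
Choosing 20 integers — say the integers 1 through 20 — takes one from each pair and avoids the property.
Choosing 21 forces two into the same pair by pigeonhole, and those sum to 41. So 21.

21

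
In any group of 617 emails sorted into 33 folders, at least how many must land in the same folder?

The 617 emails fall into 33 folders.
If each of the 33 folders held at most 18, the total would be at most 33 × 18 = 594 < 617, a contradiction.
So at least one holds ⌈617/33⌉ = 19.

19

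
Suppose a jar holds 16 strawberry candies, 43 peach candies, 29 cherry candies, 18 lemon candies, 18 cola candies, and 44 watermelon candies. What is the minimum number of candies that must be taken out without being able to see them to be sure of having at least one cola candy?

151

The worst case draws every non-cola candy first: 16 + 43 + 29 + 18 + 44 = 150.
The next draw is then forced to be cola, giving 150 + 1 = 151.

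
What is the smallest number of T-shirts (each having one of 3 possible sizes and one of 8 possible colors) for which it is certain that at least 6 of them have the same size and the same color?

There are 3 × 8 = 24 (size, color) combinations acting as pigeonholes.
With 24 × 5 = 120 T-shirts we could place exactly 5 in each, with no (size, color) pair reaching 6.
One more forces some (size, color) pair to hold 6, so 120 + 1 = 121.

121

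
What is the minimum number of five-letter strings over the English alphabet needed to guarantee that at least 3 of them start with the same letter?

There are 26 possible first letters acting as pigeonholes.
With 26 × 2 = 52 five-letter strings over the English alphabet we could place exactly 2 in each, with no class reaching 3.
One more forces some class to hold 3, so 52 + 1 = 53.

53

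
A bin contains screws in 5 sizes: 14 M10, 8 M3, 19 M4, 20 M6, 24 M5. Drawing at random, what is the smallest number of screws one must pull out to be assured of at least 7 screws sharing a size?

Treat the 5 sizes as pigeonholes.
The worst case takes 6 screws of each size without reaching 7 of any: 5 × 6 = 30.
The next screw must bring some size to 7, so 30 + 1 = 31.

31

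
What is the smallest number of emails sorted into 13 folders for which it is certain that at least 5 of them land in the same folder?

There are 13 folders acting as pigeonholes.
With 13 × 4 = 52 emails we could place exactly 4 in each, with no class reaching 5.
One more forces some class to hold 5, so 52 + 1 = 53.

53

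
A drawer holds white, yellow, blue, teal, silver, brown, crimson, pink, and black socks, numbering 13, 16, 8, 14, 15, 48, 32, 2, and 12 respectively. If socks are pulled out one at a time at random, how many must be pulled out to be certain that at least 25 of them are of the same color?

Treat the 9 colors as pigeonholes.
In the worst case we take at most 24 of each color, but all 13 white, all 16 yellow, all 8 blue, all 14 teal, all 15 silver, all 2 pink, and all 12 black (fewer than 24), giving 13 + 16 + 8 + 14 + 15 + 24 + 24 + 2 + 12 = 128.
One more sock then forces some color to 25, so 128 + 1 = 129.

129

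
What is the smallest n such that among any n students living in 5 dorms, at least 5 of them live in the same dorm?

There are 5 dorms acting as pigeonholes.
With 5 × 4 = 20 students we could place exactly 4 in each, with no class reaching 5.
One more forces some class to hold 5, so 20 + 1 = 21.

21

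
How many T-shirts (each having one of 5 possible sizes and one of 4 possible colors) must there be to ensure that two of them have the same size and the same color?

21

There are 5 × 4 = 20 (size, color) combinations acting as pigeonholes.
With 20 T-shirts we could place one in each, avoiding any repeat.
One more forces some (size, color) pair to hold 2, so 20 + 1 = 21.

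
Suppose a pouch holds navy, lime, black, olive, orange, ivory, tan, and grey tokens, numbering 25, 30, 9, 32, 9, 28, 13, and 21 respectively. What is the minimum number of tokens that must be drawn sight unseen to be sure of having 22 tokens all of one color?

In the worst case we take at most 21 of each color, but all 9 black, all 9 orange, and all 13 tan (fewer than 21), giving 21 + 21 + 9 + 21 + 9 + 21 + 13 + 21 = 136.
One more token then forces some color to 22, so 136 + 1 = 137.

137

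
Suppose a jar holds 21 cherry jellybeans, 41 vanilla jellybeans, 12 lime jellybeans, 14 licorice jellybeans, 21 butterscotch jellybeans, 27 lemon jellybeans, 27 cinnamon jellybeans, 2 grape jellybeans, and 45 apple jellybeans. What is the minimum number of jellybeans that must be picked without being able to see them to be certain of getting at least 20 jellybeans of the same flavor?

143

In the worst case we take at most 19 of each flavor, but all 12 lime, all 14 licorice, and all 2 grape (fewer than 19), giving 19 + 19 + 12 + 14 + 19 + 19 + 19 + 2 + 19 = 142.
One more jellybean then forces some flavor to 20, so 142 + 1 = 143.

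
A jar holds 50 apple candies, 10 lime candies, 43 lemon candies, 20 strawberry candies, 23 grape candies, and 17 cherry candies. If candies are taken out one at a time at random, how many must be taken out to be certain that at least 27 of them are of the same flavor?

Treat the 6 flavors as pigeonholes.
In the worst case we take at most 26 of each flavor, but all 10 lime, all 20 strawberry, all 23 grape, and all 17 cherry (fewer than 26), giving 26 + 10 + 26 + 20 + 23 + 17 = 122.
One more candy then forces some flavor to 27, so 122 + 1 = 123.

123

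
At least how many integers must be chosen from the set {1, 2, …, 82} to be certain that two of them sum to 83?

Partition {1, …, 82} into 41 pairs: {1,82}, {2,81}, …, {41,42}.
Choosing 41 integers — say the integers 1 through 41 — takes one from each pair and avoids the property.
Choosing 42 forces two into the same pair by pigeonhole, and those sum to 83. So 42.

42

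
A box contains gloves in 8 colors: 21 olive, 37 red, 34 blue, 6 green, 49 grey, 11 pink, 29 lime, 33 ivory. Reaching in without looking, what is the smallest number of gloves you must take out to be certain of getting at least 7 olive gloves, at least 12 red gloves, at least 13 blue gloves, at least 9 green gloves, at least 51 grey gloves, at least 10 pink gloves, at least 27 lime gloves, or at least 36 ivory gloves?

153

The worst case stops just short of every target: 6 olive, 11 red, 12 blue, all 6 green, all 49 grey, 9 pink, 26 lime, all 33 ivory — 6 + 11 + 12 + 6 + 49 + 9 + 26 + 33 = 152 gloves.
One more glove must push some color to its target, so 152 + 1 = 153.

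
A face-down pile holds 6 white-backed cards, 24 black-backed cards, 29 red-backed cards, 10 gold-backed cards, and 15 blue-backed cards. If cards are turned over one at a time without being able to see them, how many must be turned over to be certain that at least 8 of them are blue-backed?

The worst case draws every non-blue-backed card first: 6 + 24 + 29 + 10 = 69.
The next 8 draws are then forced to be blue-backed, giving 69 + 8 = 77.

77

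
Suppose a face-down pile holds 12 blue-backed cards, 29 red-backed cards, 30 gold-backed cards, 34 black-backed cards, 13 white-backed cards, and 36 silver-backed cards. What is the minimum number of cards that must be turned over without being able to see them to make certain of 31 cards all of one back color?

145

Treat the 6 back colors as pigeonholes.
In the worst case we take at most 30 of each back color, but all 12 blue-backed, all 29 red-backed, and all 13 white-backed (fewer than 30), giving 12 + 29 + 30 + 30 + 13 + 30 = 144.
One more card then forces some back color to 31, so 144 + 1 = 145.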